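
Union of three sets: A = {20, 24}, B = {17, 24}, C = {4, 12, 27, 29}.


A ∪ B = {17, 20, 24}
(A ∪ B) ∪ C = {4, 12, 17, 20, 24, 27, 29}

A ∪ B ∪ C = {4, 12, 17, 20, 24, 27, 29}


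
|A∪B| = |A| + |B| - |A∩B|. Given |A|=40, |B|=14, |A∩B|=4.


|A ∪ B| = |A| + |B| - |A ∩ B|
= 40 + 14 - 4
= 50

|A ∪ B| = 50


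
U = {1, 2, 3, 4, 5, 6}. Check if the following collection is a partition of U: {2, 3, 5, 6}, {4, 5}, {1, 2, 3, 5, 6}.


A partition requires: (1) non-empty parts, (2) pairwise disjoint, (3) union = U
Parts: {2, 3, 5, 6}, {4, 5}, {1, 2, 3, 5, 6}
Union of parts: {1, 2, 3, 4, 5, 6}
U = {1, 2, 3, 4, 5, 6}
All non-empty? True
Pairwise disjoint? False
Covers U? True

No, not a valid partition


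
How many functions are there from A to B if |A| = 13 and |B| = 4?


Each of |A| = 13 inputs maps to any of |B| = 4 outputs.
# functions = |B|^|A| = 4^13
= 67108864

Number of functions = 67108864


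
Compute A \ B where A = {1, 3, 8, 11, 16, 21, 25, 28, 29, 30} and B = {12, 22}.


A \ B = elements in A but not in B
A = {1, 3, 8, 11, 16, 21, 25, 28, 29, 30}
B = {12, 22}
Remove from A any elements in B
A \ B = {1, 3, 8, 11, 16, 21, 25, 28, 29, 30}

A \ B = {1, 3, 8, 11, 16, 21, 25, 28, 29, 30}


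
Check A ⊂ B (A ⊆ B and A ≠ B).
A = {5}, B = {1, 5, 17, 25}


A ⊂ B requires: A ⊆ B AND A ≠ B.
A ⊆ B? Yes
A = B? No
A ⊂ B: Yes (A is a proper subset of B)

Yes, A ⊂ B


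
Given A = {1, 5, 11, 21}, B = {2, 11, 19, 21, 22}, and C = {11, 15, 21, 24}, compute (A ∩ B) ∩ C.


A ∩ B = {11, 21}
(A ∩ B) ∩ C = {11, 21}

A ∩ B ∩ C = {11, 21}


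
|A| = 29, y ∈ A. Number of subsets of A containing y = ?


Subsets of A containing y correspond to subsets of A \ {y}, which has 28 elements.
Count = 2^(n-1) = 2^28
= 268435456

Number of subsets containing y = 268435456


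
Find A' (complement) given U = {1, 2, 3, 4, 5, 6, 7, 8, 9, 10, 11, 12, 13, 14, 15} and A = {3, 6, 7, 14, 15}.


Aᶜ = U \ A = elements in U but not in A
U = {1, 2, 3, 4, 5, 6, 7, 8, 9, 10, 11, 12, 13, 14, 15}
A = {3, 6, 7, 14, 15}
Aᶜ = {1, 2, 4, 5, 8, 9, 10, 11, 12, 13}

Aᶜ = {1, 2, 4, 5, 8, 9, 10, 11, 12, 13}


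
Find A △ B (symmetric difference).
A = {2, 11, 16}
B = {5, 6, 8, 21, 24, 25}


A △ B = (A \ B) ∪ (B \ A) = elements in exactly one of A or B
A \ B = {2, 11, 16}
B \ A = {5, 6, 8, 21, 24, 25}
A △ B = {2, 5, 6, 8, 11, 16, 21, 24, 25}

A △ B = {2, 5, 6, 8, 11, 16, 21, 24, 25}


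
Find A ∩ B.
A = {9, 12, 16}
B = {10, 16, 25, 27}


A ∩ B = elements in both A and B
A = {9, 12, 16}
B = {10, 16, 25, 27}
A ∩ B = {16}

A ∩ B = {16}


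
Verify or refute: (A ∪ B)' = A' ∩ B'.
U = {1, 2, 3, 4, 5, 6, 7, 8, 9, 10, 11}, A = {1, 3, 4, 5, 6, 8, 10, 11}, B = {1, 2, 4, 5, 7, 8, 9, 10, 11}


LHS: A ∪ B = {1, 2, 3, 4, 5, 6, 7, 8, 9, 10, 11}
(A ∪ B)' = U \ (A ∪ B) = ∅
A' = {2, 7, 9}, B' = {3, 6}
Claimed RHS: A' ∩ B' = ∅
Identity is VALID: LHS = RHS = ∅ ✓

Identity is valid. (A ∪ B)' = A' ∩ B' = ∅


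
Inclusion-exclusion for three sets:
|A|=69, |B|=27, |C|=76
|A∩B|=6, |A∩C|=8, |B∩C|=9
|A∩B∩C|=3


|A∪B∪C| = |A|+|B|+|C| - |A∩B|-|A∩C|-|B∩C| + |A∩B∩C|
= 69+27+76 - 6-8-9 + 3
= 172 - 23 + 3
= 152

|A ∪ B ∪ C| = 152


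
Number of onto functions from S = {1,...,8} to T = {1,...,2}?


n = |S| = 8, k = |T| = 2. Surjections via inclusion-exclusion:
S(n,k) = Σ(-1)^i × C(k,i) × (k-i)^n, i=0 to k
i=0: (-1)^0×C(2,0)×2^8 = 256
i=1: (-1)^1×C(2,1)×1^8 = -2
i=2: (-1)^2×C(2,2)×0^8 = 0
Total = 254

Number of surjections = 254


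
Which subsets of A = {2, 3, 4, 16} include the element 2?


A subset of A contains 2 iff the remaining 3 elements form any subset of A \ {2}.
Count: 2^(n-1) = 2^3 = 8
Subsets containing 2: {2}, {2, 3}, {2, 4}, {2, 16}, {2, 3, 4}, {2, 3, 16}, {2, 4, 16}, {2, 3, 4, 16}

Subsets containing 2 (8 total): {2}, {2, 3}, {2, 4}, {2, 16}, {2, 3, 4}, {2, 3, 16}, {2, 4, 16}, {2, 3, 4, 16}


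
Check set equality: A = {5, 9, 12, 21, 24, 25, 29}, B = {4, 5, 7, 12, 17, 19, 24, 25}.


Two sets are equal iff they have exactly the same elements.
A = {5, 9, 12, 21, 24, 25, 29}
B = {4, 5, 7, 12, 17, 19, 24, 25}
Differences: {4, 7, 9, 17, 19, 21, 29}
A ≠ B

No, A ≠ B


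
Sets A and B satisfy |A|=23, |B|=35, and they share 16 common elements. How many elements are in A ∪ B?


|A ∪ B| = |A| + |B| - |A ∩ B|
= 23 + 35 - 16
= 42

|A ∪ B| = 42


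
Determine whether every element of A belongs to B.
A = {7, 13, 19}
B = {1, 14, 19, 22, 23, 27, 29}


A ⊆ B means every element of A is in B.
Elements in A not in B: {7, 13}
So A ⊄ B.

No, A ⊄ B


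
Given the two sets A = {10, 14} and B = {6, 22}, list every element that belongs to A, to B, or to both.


A ∪ B = all elements in A or B (or both)
A = {10, 14}
B = {6, 22}
A ∪ B = {6, 10, 14, 22}

A ∪ B = {6, 10, 14, 22}


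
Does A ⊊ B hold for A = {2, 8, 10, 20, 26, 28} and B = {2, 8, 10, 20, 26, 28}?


A ⊂ B requires: A ⊆ B AND A ≠ B.
A ⊆ B? Yes
A = B? Yes
A = B, so A is not a PROPER subset.

No, A is not a proper subset of B


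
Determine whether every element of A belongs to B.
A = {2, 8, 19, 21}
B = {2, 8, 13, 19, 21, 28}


A ⊆ B means every element of A is in B.
All elements of A are in B.
So A ⊆ B.

Yes, A ⊆ B


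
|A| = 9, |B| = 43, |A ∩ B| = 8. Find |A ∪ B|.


|A ∪ B| = |A| + |B| - |A ∩ B|
= 9 + 43 - 8
= 44

|A ∪ B| = 44


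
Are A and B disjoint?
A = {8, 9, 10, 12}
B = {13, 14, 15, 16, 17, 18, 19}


Disjoint means A ∩ B = ∅.
A ∩ B = ∅
A ∩ B = ∅, so A and B are disjoint.

Yes, A and B are disjoint


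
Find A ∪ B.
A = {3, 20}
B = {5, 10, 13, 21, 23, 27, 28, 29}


A ∪ B = all elements in A or B (or both)
A = {3, 20}
B = {5, 10, 13, 21, 23, 27, 28, 29}
A ∪ B = {3, 5, 10, 13, 20, 21, 23, 27, 28, 29}

A ∪ B = {3, 5, 10, 13, 20, 21, 23, 27, 28, 29}


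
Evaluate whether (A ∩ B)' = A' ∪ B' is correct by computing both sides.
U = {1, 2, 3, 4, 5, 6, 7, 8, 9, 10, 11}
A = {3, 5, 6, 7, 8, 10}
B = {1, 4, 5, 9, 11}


LHS: A ∩ B = {5}
(A ∩ B)' = U \ (A ∩ B) = {1, 2, 3, 4, 6, 7, 8, 9, 10, 11}
A' = {1, 2, 4, 9, 11}, B' = {2, 3, 6, 7, 8, 10}
Claimed RHS: A' ∪ B' = {1, 2, 3, 4, 6, 7, 8, 9, 10, 11}
Identity is VALID: LHS = RHS = {1, 2, 3, 4, 6, 7, 8, 9, 10, 11} ✓

Identity is valid. (A ∩ B)' = A' ∪ B' = {1, 2, 3, 4, 6, 7, 8, 9, 10, 11}


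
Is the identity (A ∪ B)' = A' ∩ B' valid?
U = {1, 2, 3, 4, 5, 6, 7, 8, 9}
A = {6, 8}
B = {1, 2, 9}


LHS: A ∪ B = {1, 2, 6, 8, 9}
(A ∪ B)' = U \ (A ∪ B) = {3, 4, 5, 7}
A' = {1, 2, 3, 4, 5, 7, 9}, B' = {3, 4, 5, 6, 7, 8}
Claimed RHS: A' ∩ B' = {3, 4, 5, 7}
Identity is VALID: LHS = RHS = {3, 4, 5, 7} ✓

Identity is valid. (A ∪ B)' = A' ∩ B' = {3, 4, 5, 7}


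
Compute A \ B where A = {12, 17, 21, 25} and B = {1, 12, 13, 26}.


A \ B = elements in A but not in B
A = {12, 17, 21, 25}
B = {1, 12, 13, 26}
Remove from A any elements in B
A \ B = {17, 21, 25}

A \ B = {17, 21, 25}


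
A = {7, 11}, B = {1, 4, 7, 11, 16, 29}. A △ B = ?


A △ B = (A \ B) ∪ (B \ A) = elements in exactly one of A or B
A \ B = ∅
B \ A = {1, 4, 16, 29}
A △ B = {1, 4, 16, 29}

A △ B = {1, 4, 16, 29}


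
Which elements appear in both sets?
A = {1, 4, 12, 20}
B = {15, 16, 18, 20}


A ∩ B = elements in both A and B
A = {1, 4, 12, 20}
B = {15, 16, 18, 20}
A ∩ B = {20}

A ∩ B = {20}


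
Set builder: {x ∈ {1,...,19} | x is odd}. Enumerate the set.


Checking each candidate:
Condition: odd numbers in {1,...,19}
Result = {1, 3, 5, 7, 9, 11, 13, 15, 17, 19}

{1, 3, 5, 7, 9, 11, 13, 15, 17, 19}


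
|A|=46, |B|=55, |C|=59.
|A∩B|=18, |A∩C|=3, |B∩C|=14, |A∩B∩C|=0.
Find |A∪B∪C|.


|A∪B∪C| = |A|+|B|+|C| - |A∩B|-|A∩C|-|B∩C| + |A∩B∩C|
= 46+55+59 - 18-3-14 + 0
= 160 - 35 + 0
= 125

|A ∪ B ∪ C| = 125


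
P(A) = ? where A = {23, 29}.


|A| = 2, so |P(A)| = 2^2 = 4
Enumerate subsets by cardinality (0 to 2):
∅, {23}, {29}, {23, 29}

P(A) has 4 subsets: ∅, {23}, {29}, {23, 29}


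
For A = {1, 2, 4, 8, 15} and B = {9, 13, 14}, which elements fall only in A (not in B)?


A = {1, 2, 4, 8, 15}
B = {9, 13, 14}
Region: only in A (not in B)
Elements: {1, 2, 4, 8, 15}

Elements only in A (not in B): {1, 2, 4, 8, 15}


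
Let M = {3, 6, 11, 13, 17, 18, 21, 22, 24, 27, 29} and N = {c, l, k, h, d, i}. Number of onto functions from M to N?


n = |M| = 11, k = |N| = 6. Surjections via inclusion-exclusion:
S(n,k) = Σ(-1)^i × C(k,i) × (k-i)^n, i=0 to k
i=0: (-1)^0×C(6,0)×6^11 = 362797056
i=1: (-1)^1×C(6,1)×5^11 = -292968750
i=2: (-1)^2×C(6,2)×4^11 = 62914560
i=3: (-1)^3×C(6,3)×3^11 = -3542940
i=4: (-1)^4×C(6,4)×2^11 = 30720
i=5: (-1)^5×C(6,5)×1^11 = -6
i=6: (-1)^6×C(6,6)×0^11 = 0
Total = 129230640

Number of surjections = 129230640


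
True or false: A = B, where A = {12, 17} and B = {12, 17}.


Two sets are equal iff they have exactly the same elements.
A = {12, 17}
B = {12, 17}
Same elements → A = B

Yes, A = B


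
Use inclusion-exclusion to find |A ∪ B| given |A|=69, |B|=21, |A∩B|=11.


|A ∪ B| = |A| + |B| - |A ∩ B|
= 69 + 21 - 11
= 79

|A ∪ B| = 79


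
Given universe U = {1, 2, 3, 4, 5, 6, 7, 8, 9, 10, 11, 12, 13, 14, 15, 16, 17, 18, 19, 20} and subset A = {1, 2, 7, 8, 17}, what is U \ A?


Aᶜ = U \ A = elements in U but not in A
U = {1, 2, 3, 4, 5, 6, 7, 8, 9, 10, 11, 12, 13, 14, 15, 16, 17, 18, 19, 20}
A = {1, 2, 7, 8, 17}
Aᶜ = {3, 4, 5, 6, 9, 10, 11, 12, 13, 14, 15, 16, 18, 19, 20}

Aᶜ = {3, 4, 5, 6, 9, 10, 11, 12, 13, 14, 15, 16, 18, 19, 20}


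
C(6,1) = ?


C(n,k) = n! / (k!(n-k)!)
C(6,1) = 6! / (1!5!)
= 6

C(6,1) = 6


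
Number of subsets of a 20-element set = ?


Number of subsets = 2^n
= 2^20
= 1048576

|P(A)| = 1048576


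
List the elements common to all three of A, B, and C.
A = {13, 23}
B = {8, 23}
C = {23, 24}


A ∩ B = {23}
(A ∩ B) ∩ C = {23}

A ∩ B ∩ C = {23}


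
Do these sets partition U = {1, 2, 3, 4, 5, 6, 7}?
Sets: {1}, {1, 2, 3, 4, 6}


A partition requires: (1) non-empty parts, (2) pairwise disjoint, (3) union = U
Parts: {1}, {1, 2, 3, 4, 6}
Union of parts: {1, 2, 3, 4, 6}
U = {1, 2, 3, 4, 5, 6, 7}
All non-empty? True
Pairwise disjoint? False
Covers U? False

No, not a valid partition


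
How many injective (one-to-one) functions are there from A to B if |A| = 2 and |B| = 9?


An injection sends each of |A| = 2 inputs to a distinct output in B.
# injections = |B|·(|B|-1)·…·(|B|-|A|+1) = 9! / (9 - 2)!
= 9 × 8
= 72

Number of injections = 72


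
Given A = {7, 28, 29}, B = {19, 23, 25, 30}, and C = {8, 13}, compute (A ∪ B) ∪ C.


A ∪ B = {7, 19, 23, 25, 28, 29, 30}
(A ∪ B) ∪ C = {7, 8, 13, 19, 23, 25, 28, 29, 30}

A ∪ B ∪ C = {7, 8, 13, 19, 23, 25, 28, 29, 30}


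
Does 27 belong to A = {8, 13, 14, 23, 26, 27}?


A = {8, 13, 14, 23, 26, 27}
Checking if 27 is in A
27 is in A → True

27 ∈ A


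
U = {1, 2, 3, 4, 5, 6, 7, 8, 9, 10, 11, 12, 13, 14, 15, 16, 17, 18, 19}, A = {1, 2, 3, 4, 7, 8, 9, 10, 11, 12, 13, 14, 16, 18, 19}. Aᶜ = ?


Aᶜ = U \ A = elements in U but not in A
U = {1, 2, 3, 4, 5, 6, 7, 8, 9, 10, 11, 12, 13, 14, 15, 16, 17, 18, 19}
A = {1, 2, 3, 4, 7, 8, 9, 10, 11, 12, 13, 14, 16, 18, 19}
Aᶜ = {5, 6, 15, 17}

Aᶜ = {5, 6, 15, 17}


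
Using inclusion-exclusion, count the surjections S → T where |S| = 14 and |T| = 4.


n = |S| = 14, k = |T| = 4. Surjections via inclusion-exclusion:
S(n,k) = Σ(-1)^i × C(k,i) × (k-i)^n, i=0 to k
i=0: (-1)^0×C(4,0)×4^14 = 268435456
i=1: (-1)^1×C(4,1)×3^14 = -19131876
i=2: (-1)^2×C(4,2)×2^14 = 98304
i=3: (-1)^3×C(4,3)×1^14 = -4
i=4: (-1)^4×C(4,4)×0^14 = 0
Total = 249401880

Number of surjections = 249401880


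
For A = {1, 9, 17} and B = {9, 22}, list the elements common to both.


A ∩ B = elements in both A and B
A = {1, 9, 17}
B = {9, 22}
A ∩ B = {9}

A ∩ B = {9}


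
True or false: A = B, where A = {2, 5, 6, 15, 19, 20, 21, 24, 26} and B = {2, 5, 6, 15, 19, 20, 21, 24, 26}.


Two sets are equal iff they have exactly the same elements.
A = {2, 5, 6, 15, 19, 20, 21, 24, 26}
B = {2, 5, 6, 15, 19, 20, 21, 24, 26}
Same elements → A = B

Yes, A = B


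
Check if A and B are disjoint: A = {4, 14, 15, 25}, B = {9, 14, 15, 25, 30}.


Disjoint means A ∩ B = ∅.
A ∩ B = {14, 15, 25}
A ∩ B ≠ ∅, so A and B are NOT disjoint.

No, A and B are not disjoint (A ∩ B = {14, 15, 25})


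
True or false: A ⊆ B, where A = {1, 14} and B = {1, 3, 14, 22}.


A ⊆ B means every element of A is in B.
All elements of A are in B.
So A ⊆ B.

Yes, A ⊆ B


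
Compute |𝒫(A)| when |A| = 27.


Number of subsets = 2^n
= 2^27
= 134217728

|P(A)| = 134217728


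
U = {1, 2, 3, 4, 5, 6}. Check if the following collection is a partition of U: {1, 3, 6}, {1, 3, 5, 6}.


A partition requires: (1) non-empty parts, (2) pairwise disjoint, (3) union = U
Parts: {1, 3, 6}, {1, 3, 5, 6}
Union of parts: {1, 3, 5, 6}
U = {1, 2, 3, 4, 5, 6}
All non-empty? True
Pairwise disjoint? False
Covers U? False

No, not a valid partition


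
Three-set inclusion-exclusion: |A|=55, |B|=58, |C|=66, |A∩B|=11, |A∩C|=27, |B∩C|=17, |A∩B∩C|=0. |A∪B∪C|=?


|A∪B∪C| = |A|+|B|+|C| - |A∩B|-|A∩C|-|B∩C| + |A∩B∩C|
= 55+58+66 - 11-27-17 + 0
= 179 - 55 + 0
= 124

|A ∪ B ∪ C| = 124


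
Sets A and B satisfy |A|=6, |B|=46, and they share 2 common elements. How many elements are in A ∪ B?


|A ∪ B| = |A| + |B| - |A ∩ B|
= 6 + 46 - 2
= 50

|A ∪ B| = 50


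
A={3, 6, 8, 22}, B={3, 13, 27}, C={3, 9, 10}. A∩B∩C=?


A ∩ B = {3}
(A ∩ B) ∩ C = {3}

A ∩ B ∩ C = {3}


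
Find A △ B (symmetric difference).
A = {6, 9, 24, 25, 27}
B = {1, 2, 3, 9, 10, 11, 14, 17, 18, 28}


A △ B = (A \ B) ∪ (B \ A) = elements in exactly one of A or B
A \ B = {6, 24, 25, 27}
B \ A = {1, 2, 3, 10, 11, 14, 17, 18, 28}
A △ B = {1, 2, 3, 6, 10, 11, 14, 17, 18, 24, 25, 27, 28}

A △ B = {1, 2, 3, 6, 10, 11, 14, 17, 18, 24, 25, 27, 28}


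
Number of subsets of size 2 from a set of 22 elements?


C(n,k) = n! / (k!(n-k)!)
C(22,2) = 22! / (2!20!)
= 231

C(22,2) = 231


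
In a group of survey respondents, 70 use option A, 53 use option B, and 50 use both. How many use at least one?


|A ∪ B| = |A| + |B| - |A ∩ B|
= 70 + 53 - 50
= 73

|A ∪ B| = 73


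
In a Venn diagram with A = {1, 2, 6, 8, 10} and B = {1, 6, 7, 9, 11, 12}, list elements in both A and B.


A = {1, 2, 6, 8, 10}
B = {1, 6, 7, 9, 11, 12}
Region: in both A and B
Elements: {1, 6}

Elements in both A and B: {1, 6}


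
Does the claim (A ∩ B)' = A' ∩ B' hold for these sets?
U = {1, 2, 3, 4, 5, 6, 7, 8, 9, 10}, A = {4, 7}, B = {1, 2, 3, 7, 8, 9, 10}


LHS: A ∩ B = {7}
(A ∩ B)' = U \ (A ∩ B) = {1, 2, 3, 4, 5, 6, 8, 9, 10}
A' = {1, 2, 3, 5, 6, 8, 9, 10}, B' = {4, 5, 6}
Claimed RHS: A' ∩ B' = {5, 6}
Identity is INVALID: LHS = {1, 2, 3, 4, 5, 6, 8, 9, 10} but the RHS claimed here equals {5, 6}. The correct form is (A ∩ B)' = A' ∪ B'.

Identity is invalid: (A ∩ B)' = {1, 2, 3, 4, 5, 6, 8, 9, 10} but A' ∩ B' = {5, 6}. The correct De Morgan law is (A ∩ B)' = A' ∪ B'.


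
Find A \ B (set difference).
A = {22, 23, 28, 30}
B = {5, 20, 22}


A \ B = elements in A but not in B
A = {22, 23, 28, 30}
B = {5, 20, 22}
Remove from A any elements in B
A \ B = {23, 28, 30}

A \ B = {23, 28, 30}


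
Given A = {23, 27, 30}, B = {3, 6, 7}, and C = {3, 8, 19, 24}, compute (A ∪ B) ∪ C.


A ∪ B = {3, 6, 7, 23, 27, 30}
(A ∪ B) ∪ C = {3, 6, 7, 8, 19, 23, 24, 27, 30}

A ∪ B ∪ C = {3, 6, 7, 8, 19, 23, 24, 27, 30}


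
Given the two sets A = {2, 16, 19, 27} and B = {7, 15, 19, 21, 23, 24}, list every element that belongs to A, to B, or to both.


A ∪ B = all elements in A or B (or both)
A = {2, 16, 19, 27}
B = {7, 15, 19, 21, 23, 24}
A ∪ B = {2, 7, 15, 16, 19, 21, 23, 24, 27}

A ∪ B = {2, 7, 15, 16, 19, 21, 23, 24, 27}


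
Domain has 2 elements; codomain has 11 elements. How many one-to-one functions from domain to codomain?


An injection sends each of |A| = 2 inputs to a distinct output in B.
# injections = |B|·(|B|-1)·…·(|B|-|A|+1) = 11! / (11 - 2)!
= 11 × 10
= 110

Number of injections = 110


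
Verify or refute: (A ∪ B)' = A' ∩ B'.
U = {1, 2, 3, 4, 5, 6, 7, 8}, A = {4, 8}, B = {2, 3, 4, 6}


LHS: A ∪ B = {2, 3, 4, 6, 8}
(A ∪ B)' = U \ (A ∪ B) = {1, 5, 7}
A' = {1, 2, 3, 5, 6, 7}, B' = {1, 5, 7, 8}
Claimed RHS: A' ∩ B' = {1, 5, 7}
Identity is VALID: LHS = RHS = {1, 5, 7} ✓

Identity is valid. (A ∪ B)' = A' ∩ B' = {1, 5, 7}


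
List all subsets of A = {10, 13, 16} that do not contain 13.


A subset of A that omits 13 is a subset of A \ {13}, so there are 2^(n-1) = 2^2 = 4 of them.
Subsets excluding 13: ∅, {10}, {16}, {10, 16}

Subsets excluding 13 (4 total): ∅, {10}, {16}, {10, 16}


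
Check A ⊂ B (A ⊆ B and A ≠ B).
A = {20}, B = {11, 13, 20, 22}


A ⊂ B requires: A ⊆ B AND A ≠ B.
A ⊆ B? Yes
A = B? No
A ⊂ B: Yes (A is a proper subset of B)

Yes, A ⊂ B


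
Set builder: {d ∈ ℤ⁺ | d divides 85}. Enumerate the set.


Checking each candidate:
Condition: positive divisors of 85
Result = {1, 5, 17, 85}

{1, 5, 17, 85}


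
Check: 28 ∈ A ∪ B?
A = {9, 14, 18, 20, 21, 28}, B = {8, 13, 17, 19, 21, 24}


A = {9, 14, 18, 20, 21, 28}, B = {8, 13, 17, 19, 21, 24}
A ∪ B = all elements in A or B
A ∪ B = {8, 9, 13, 14, 17, 18, 19, 20, 21, 24, 28}
Checking if 28 ∈ A ∪ B
28 is in A ∪ B → True

28 ∈ A ∪ B


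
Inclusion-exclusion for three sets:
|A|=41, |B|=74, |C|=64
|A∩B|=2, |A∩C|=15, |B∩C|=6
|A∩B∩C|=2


|A∪B∪C| = |A|+|B|+|C| - |A∩B|-|A∩C|-|B∩C| + |A∩B∩C|
= 41+74+64 - 2-15-6 + 2
= 179 - 23 + 2
= 158

|A ∪ B ∪ C| = 158


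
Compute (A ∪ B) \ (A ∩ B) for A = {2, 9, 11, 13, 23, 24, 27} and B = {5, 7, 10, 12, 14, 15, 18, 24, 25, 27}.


A △ B = (A \ B) ∪ (B \ A) = elements in exactly one of A or B
A \ B = {2, 9, 11, 13, 23}
B \ A = {5, 7, 10, 12, 14, 15, 18, 25}
A △ B = {2, 5, 7, 9, 10, 11, 12, 13, 14, 15, 18, 23, 25}

A △ B = {2, 5, 7, 9, 10, 11, 12, 13, 14, 15, 18, 23, 25}


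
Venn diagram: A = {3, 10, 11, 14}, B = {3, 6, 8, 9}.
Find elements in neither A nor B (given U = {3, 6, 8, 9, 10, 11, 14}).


A = {3, 10, 11, 14}
B = {3, 6, 8, 9}
Region: in neither A nor B (given U = {3, 6, 8, 9, 10, 11, 14})
Elements: ∅

Elements in neither A nor B (given U = {3, 6, 8, 9, 10, 11, 14}): ∅


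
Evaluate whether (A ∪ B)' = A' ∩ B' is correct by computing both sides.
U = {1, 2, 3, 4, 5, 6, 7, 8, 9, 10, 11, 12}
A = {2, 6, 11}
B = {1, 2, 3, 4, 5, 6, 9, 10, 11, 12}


LHS: A ∪ B = {1, 2, 3, 4, 5, 6, 9, 10, 11, 12}
(A ∪ B)' = U \ (A ∪ B) = {7, 8}
A' = {1, 3, 4, 5, 7, 8, 9, 10, 12}, B' = {7, 8}
Claimed RHS: A' ∩ B' = {7, 8}
Identity is VALID: LHS = RHS = {7, 8} ✓

Identity is valid. (A ∪ B)' = A' ∩ B' = {7, 8}


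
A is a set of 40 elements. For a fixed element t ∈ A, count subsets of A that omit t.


Subsets of A avoiding t are subsets of A \ {t}, which has 39 elements.
Count = 2^(n-1) = 2^39
= 549755813888

Number of subsets avoiding t = 549755813888


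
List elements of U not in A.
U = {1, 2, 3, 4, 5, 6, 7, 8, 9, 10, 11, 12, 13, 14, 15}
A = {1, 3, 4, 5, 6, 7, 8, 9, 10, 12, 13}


Aᶜ = U \ A = elements in U but not in A
U = {1, 2, 3, 4, 5, 6, 7, 8, 9, 10, 11, 12, 13, 14, 15}
A = {1, 3, 4, 5, 6, 7, 8, 9, 10, 12, 13}
Aᶜ = {2, 11, 14, 15}

Aᶜ = {2, 11, 14, 15}


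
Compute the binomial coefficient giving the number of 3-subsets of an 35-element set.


C(n,k) = n! / (k!(n-k)!)
C(35,3) = 35! / (3!32!)
= 6545

C(35,3) = 6545


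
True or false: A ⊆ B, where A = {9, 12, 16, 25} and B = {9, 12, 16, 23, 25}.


A ⊆ B means every element of A is in B.
All elements of A are in B.
So A ⊆ B.

Yes, A ⊆ B


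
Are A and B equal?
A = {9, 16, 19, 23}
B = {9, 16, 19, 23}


Two sets are equal iff they have exactly the same elements.
A = {9, 16, 19, 23}
B = {9, 16, 19, 23}
Same elements → A = B

Yes, A = B


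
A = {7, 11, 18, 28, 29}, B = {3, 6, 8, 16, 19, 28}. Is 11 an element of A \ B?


A = {7, 11, 18, 28, 29}, B = {3, 6, 8, 16, 19, 28}
A \ B = elements in A but not in B
A \ B = {7, 11, 18, 29}
Checking if 11 ∈ A \ B
11 is in A \ B → True

11 ∈ A \ B


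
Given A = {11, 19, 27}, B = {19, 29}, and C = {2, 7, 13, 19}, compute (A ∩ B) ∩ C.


A ∩ B = {19}
(A ∩ B) ∩ C = {19}

A ∩ B ∩ C = {19}


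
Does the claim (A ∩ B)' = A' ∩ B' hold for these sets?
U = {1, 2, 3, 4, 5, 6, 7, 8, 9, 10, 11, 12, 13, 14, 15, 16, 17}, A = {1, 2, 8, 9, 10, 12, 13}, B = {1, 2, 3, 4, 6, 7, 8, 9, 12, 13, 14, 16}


LHS: A ∩ B = {1, 2, 8, 9, 12, 13}
(A ∩ B)' = U \ (A ∩ B) = {3, 4, 5, 6, 7, 10, 11, 14, 15, 16, 17}
A' = {3, 4, 5, 6, 7, 11, 14, 15, 16, 17}, B' = {5, 10, 11, 15, 17}
Claimed RHS: A' ∩ B' = {5, 11, 15, 17}
Identity is INVALID: LHS = {3, 4, 5, 6, 7, 10, 11, 14, 15, 16, 17} but the RHS claimed here equals {5, 11, 15, 17}. The correct form is (A ∩ B)' = A' ∪ B'.

Identity is invalid: (A ∩ B)' = {3, 4, 5, 6, 7, 10, 11, 14, 15, 16, 17} but A' ∩ B' = {5, 11, 15, 17}. The correct De Morgan law is (A ∩ B)' = A' ∪ B'.


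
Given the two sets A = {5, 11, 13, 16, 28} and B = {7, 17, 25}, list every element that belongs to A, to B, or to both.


A ∪ B = all elements in A or B (or both)
A = {5, 11, 13, 16, 28}
B = {7, 17, 25}
A ∪ B = {5, 7, 11, 13, 16, 17, 25, 28}

A ∪ B = {5, 7, 11, 13, 16, 17, 25, 28}


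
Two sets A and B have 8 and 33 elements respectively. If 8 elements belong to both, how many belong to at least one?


|A ∪ B| = |A| + |B| - |A ∩ B|
= 8 + 33 - 8
= 33

|A ∪ B| = 33


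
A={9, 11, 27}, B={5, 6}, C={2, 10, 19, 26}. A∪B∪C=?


A ∪ B = {5, 6, 9, 11, 27}
(A ∪ B) ∪ C = {2, 5, 6, 9, 10, 11, 19, 26, 27}

A ∪ B ∪ C = {2, 5, 6, 9, 10, 11, 19, 26, 27}


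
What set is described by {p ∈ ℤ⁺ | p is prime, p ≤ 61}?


Checking each candidate:
Condition: primes ≤ 61
Result = {2, 3, 5, 7, 11, 13, 17, 19, 23, 29, 31, 37, 41, 43, 47, 53, 59, 61}

{2, 3, 5, 7, 11, 13, 17, 19, 23, 29, 31, 37, 41, 43, 47, 53, 59, 61}


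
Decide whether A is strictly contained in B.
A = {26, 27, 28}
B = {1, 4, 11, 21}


A ⊂ B requires: A ⊆ B AND A ≠ B.
A ⊆ B? No
A ⊄ B, so A is not a proper subset.

No, A is not a proper subset of B


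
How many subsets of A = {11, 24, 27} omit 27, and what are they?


A subset of A that omits 27 is a subset of A \ {27}, so there are 2^(n-1) = 2^2 = 4 of them.
Subsets excluding 27: ∅, {11}, {24}, {11, 24}

Subsets excluding 27 (4 total): ∅, {11}, {24}, {11, 24}


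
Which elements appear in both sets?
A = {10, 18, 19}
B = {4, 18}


A ∩ B = elements in both A and B
A = {10, 18, 19}
B = {4, 18}
A ∩ B = {18}

A ∩ B = {18}


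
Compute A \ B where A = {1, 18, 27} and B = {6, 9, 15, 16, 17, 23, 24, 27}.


A \ B = elements in A but not in B
A = {1, 18, 27}
B = {6, 9, 15, 16, 17, 23, 24, 27}
Remove from A any elements in B
A \ B = {1, 18}

A \ B = {1, 18}


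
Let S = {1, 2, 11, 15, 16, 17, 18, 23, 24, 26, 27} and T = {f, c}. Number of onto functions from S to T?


n = |S| = 11, k = |T| = 2. Surjections via inclusion-exclusion:
S(n,k) = Σ(-1)^i × C(k,i) × (k-i)^n, i=0 to k
i=0: (-1)^0×C(2,0)×2^11 = 2048
i=1: (-1)^1×C(2,1)×1^11 = -2
i=2: (-1)^2×C(2,2)×0^11 = 0
Total = 2046

Number of surjections = 2046


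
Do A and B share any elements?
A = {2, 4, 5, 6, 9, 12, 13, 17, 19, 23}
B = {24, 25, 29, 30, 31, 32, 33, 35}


Disjoint means A ∩ B = ∅.
A ∩ B = ∅
A ∩ B = ∅, so A and B are disjoint.

No — A and B share no elements (A ∩ B = ∅), so they are disjoint


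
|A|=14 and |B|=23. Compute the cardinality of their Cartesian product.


|A × B| = |A| × |B|
= 14 × 23
= 322

|A × B| = 322


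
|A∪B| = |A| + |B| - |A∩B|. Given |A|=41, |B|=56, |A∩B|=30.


|A ∪ B| = |A| + |B| - |A ∩ B|
= 41 + 56 - 30
= 67

|A ∪ B| = 67


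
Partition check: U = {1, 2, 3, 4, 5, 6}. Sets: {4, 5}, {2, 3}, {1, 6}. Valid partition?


A partition requires: (1) non-empty parts, (2) pairwise disjoint, (3) union = U
Parts: {4, 5}, {2, 3}, {1, 6}
Union of parts: {1, 2, 3, 4, 5, 6}
U = {1, 2, 3, 4, 5, 6}
All non-empty? True
Pairwise disjoint? True
Covers U? True

Yes, valid partition


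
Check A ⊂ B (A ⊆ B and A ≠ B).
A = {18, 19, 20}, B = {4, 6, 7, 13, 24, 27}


A ⊂ B requires: A ⊆ B AND A ≠ B.
A ⊆ B? No
A ⊄ B, so A is not a proper subset.

No, A is not a proper subset of B


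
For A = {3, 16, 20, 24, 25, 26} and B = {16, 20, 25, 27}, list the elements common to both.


A ∩ B = elements in both A and B
A = {3, 16, 20, 24, 25, 26}
B = {16, 20, 25, 27}
A ∩ B = {16, 20, 25}

A ∩ B = {16, 20, 25}


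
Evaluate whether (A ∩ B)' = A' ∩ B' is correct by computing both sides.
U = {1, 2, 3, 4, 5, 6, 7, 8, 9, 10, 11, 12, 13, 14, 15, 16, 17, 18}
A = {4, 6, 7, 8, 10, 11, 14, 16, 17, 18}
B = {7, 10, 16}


LHS: A ∩ B = {7, 10, 16}
(A ∩ B)' = U \ (A ∩ B) = {1, 2, 3, 4, 5, 6, 8, 9, 11, 12, 13, 14, 15, 17, 18}
A' = {1, 2, 3, 5, 9, 12, 13, 15}, B' = {1, 2, 3, 4, 5, 6, 8, 9, 11, 12, 13, 14, 15, 17, 18}
Claimed RHS: A' ∩ B' = {1, 2, 3, 5, 9, 12, 13, 15}
Identity is INVALID: LHS = {1, 2, 3, 4, 5, 6, 8, 9, 11, 12, 13, 14, 15, 17, 18} but the RHS claimed here equals {1, 2, 3, 5, 9, 12, 13, 15}. The correct form is (A ∩ B)' = A' ∪ B'.

Identity is invalid: (A ∩ B)' = {1, 2, 3, 4, 5, 6, 8, 9, 11, 12, 13, 14, 15, 17, 18} but A' ∩ B' = {1, 2, 3, 5, 9, 12, 13, 15}. The correct De Morgan law is (A ∩ B)' = A' ∪ B'.


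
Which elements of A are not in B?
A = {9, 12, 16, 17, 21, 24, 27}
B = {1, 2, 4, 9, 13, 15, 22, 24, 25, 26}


A \ B = elements in A but not in B
A = {9, 12, 16, 17, 21, 24, 27}
B = {1, 2, 4, 9, 13, 15, 22, 24, 25, 26}
Remove from A any elements in B
A \ B = {12, 16, 17, 21, 27}

A \ B = {12, 16, 17, 21, 27}


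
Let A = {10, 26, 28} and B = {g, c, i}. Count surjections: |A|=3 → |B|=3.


n = |A| = 3, k = |B| = 3. Surjections via inclusion-exclusion:
S(n,k) = Σ(-1)^i × C(k,i) × (k-i)^n, i=0 to k
i=0: (-1)^0×C(3,0)×3^3 = 27
i=1: (-1)^1×C(3,1)×2^3 = -24
i=2: (-1)^2×C(3,2)×1^3 = 3
i=3: (-1)^3×C(3,3)×0^3 = 0
Total = 6

Number of surjections = 6


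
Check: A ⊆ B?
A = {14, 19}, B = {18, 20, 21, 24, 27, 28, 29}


A ⊆ B means every element of A is in B.
Elements in A not in B: {14, 19}
So A ⊄ B.

No, A ⊄ B


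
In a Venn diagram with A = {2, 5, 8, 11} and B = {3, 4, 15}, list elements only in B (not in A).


A = {2, 5, 8, 11}
B = {3, 4, 15}
Region: only in B (not in A)
Elements: {3, 4, 15}

Elements only in B (not in A): {3, 4, 15}


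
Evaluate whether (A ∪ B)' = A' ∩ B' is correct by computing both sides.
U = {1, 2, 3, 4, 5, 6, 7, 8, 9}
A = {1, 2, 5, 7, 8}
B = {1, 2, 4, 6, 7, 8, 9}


LHS: A ∪ B = {1, 2, 4, 5, 6, 7, 8, 9}
(A ∪ B)' = U \ (A ∪ B) = {3}
A' = {3, 4, 6, 9}, B' = {3, 5}
Claimed RHS: A' ∩ B' = {3}
Identity is VALID: LHS = RHS = {3} ✓

Identity is valid. (A ∪ B)' = A' ∩ B' = {3}


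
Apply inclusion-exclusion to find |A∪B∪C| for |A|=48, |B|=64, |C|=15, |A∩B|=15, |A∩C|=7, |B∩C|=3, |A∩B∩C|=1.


|A∪B∪C| = |A|+|B|+|C| - |A∩B|-|A∩C|-|B∩C| + |A∩B∩C|
= 48+64+15 - 15-7-3 + 1
= 127 - 25 + 1
= 103

|A ∪ B ∪ C| = 103


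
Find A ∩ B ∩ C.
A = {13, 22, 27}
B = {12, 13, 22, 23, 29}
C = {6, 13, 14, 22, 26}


A ∩ B = {13, 22}
(A ∩ B) ∩ C = {13, 22}

A ∩ B ∩ C = {13, 22}


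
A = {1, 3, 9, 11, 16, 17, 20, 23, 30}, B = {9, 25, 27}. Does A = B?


Two sets are equal iff they have exactly the same elements.
A = {1, 3, 9, 11, 16, 17, 20, 23, 30}
B = {9, 25, 27}
Differences: {1, 3, 11, 16, 17, 20, 23, 25, 27, 30}
A ≠ B

No, A ≠ B


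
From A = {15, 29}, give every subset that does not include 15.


A subset of A that omits 15 is a subset of A \ {15}, so there are 2^(n-1) = 2^1 = 2 of them.
Subsets excluding 15: ∅, {29}

Subsets excluding 15 (2 total): ∅, {29}


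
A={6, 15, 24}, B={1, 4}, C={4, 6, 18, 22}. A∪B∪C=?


A ∪ B = {1, 4, 6, 15, 24}
(A ∪ B) ∪ C = {1, 4, 6, 15, 18, 22, 24}

A ∪ B ∪ C = {1, 4, 6, 15, 18, 22, 24}


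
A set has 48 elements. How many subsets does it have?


Number of subsets = 2^n
= 2^48
= 281474976710656

|P(A)| = 281474976710656


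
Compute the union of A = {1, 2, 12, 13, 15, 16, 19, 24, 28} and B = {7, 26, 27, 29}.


A ∪ B = all elements in A or B (or both)
A = {1, 2, 12, 13, 15, 16, 19, 24, 28}
B = {7, 26, 27, 29}
A ∪ B = {1, 2, 7, 12, 13, 15, 16, 19, 24, 26, 27, 28, 29}

A ∪ B = {1, 2, 7, 12, 13, 15, 16, 19, 24, 26, 27, 28, 29}


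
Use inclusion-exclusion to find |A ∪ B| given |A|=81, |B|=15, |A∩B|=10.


|A ∪ B| = |A| + |B| - |A ∩ B|
= 81 + 15 - 10
= 86

|A ∪ B| = 86


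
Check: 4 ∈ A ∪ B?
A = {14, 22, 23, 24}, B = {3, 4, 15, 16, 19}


A = {14, 22, 23, 24}, B = {3, 4, 15, 16, 19}
A ∪ B = all elements in A or B
A ∪ B = {3, 4, 14, 15, 16, 19, 22, 23, 24}
Checking if 4 ∈ A ∪ B
4 is in A ∪ B → True

4 ∈ A ∪ B


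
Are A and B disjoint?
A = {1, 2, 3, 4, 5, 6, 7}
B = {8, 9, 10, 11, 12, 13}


Disjoint means A ∩ B = ∅.
A ∩ B = ∅
A ∩ B = ∅, so A and B are disjoint.

Yes, A and B are disjoint


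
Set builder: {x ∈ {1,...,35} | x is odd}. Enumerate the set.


Checking each candidate:
Condition: odd numbers in {1,...,35}
Result = {1, 3, 5, 7, 9, 11, 13, 15, 17, 19, 21, 23, 25, 27, 29, 31, 33, 35}

{1, 3, 5, 7, 9, 11, 13, 15, 17, 19, 21, 23, 25, 27, 29, 31, 33, 35}


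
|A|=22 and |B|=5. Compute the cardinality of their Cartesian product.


|A × B| = |A| × |B|
= 22 × 5
= 110

|A × B| = 110


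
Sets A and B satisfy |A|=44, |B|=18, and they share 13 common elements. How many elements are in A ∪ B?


|A ∪ B| = |A| + |B| - |A ∩ B|
= 44 + 18 - 13
= 49

|A ∪ B| = 49


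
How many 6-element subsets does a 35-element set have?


C(n,k) = n! / (k!(n-k)!)
C(35,6) = 35! / (6!29!)
= 1623160

C(35,6) = 1623160


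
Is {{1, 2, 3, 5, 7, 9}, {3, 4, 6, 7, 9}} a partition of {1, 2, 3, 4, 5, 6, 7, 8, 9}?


A partition requires: (1) non-empty parts, (2) pairwise disjoint, (3) union = U
Parts: {1, 2, 3, 5, 7, 9}, {3, 4, 6, 7, 9}
Union of parts: {1, 2, 3, 4, 5, 6, 7, 9}
U = {1, 2, 3, 4, 5, 6, 7, 8, 9}
All non-empty? True
Pairwise disjoint? False
Covers U? False

No, not a valid partition


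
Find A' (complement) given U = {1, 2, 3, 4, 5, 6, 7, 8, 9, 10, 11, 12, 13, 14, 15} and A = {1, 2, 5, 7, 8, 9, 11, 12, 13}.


Aᶜ = U \ A = elements in U but not in A
U = {1, 2, 3, 4, 5, 6, 7, 8, 9, 10, 11, 12, 13, 14, 15}
A = {1, 2, 5, 7, 8, 9, 11, 12, 13}
Aᶜ = {3, 4, 6, 10, 14, 15}

Aᶜ = {3, 4, 6, 10, 14, 15}


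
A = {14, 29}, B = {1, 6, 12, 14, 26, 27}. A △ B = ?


A △ B = (A \ B) ∪ (B \ A) = elements in exactly one of A or B
A \ B = {29}
B \ A = {1, 6, 12, 26, 27}
A △ B = {1, 6, 12, 26, 27, 29}

A △ B = {1, 6, 12, 26, 27, 29}


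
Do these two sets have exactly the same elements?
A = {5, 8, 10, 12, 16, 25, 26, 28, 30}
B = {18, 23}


Two sets are equal iff they have exactly the same elements.
A = {5, 8, 10, 12, 16, 25, 26, 28, 30}
B = {18, 23}
Differences: {5, 8, 10, 12, 16, 18, 23, 25, 26, 28, 30}
A ≠ B

No, A ≠ B


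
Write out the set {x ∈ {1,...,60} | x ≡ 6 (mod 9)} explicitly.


Checking each candidate:
Condition: x in {1,...,60} with x ≡ 6 (mod 9)
Result = {6, 15, 24, 33, 42, 51, 60}

{6, 15, 24, 33, 42, 51, 60}


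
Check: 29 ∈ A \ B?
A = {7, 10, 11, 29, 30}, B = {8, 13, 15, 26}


A = {7, 10, 11, 29, 30}, B = {8, 13, 15, 26}
A \ B = elements in A but not in B
A \ B = {7, 10, 11, 29, 30}
Checking if 29 ∈ A \ B
29 is in A \ B → True

29 ∈ A \ B


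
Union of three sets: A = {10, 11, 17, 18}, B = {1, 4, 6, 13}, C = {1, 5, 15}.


A ∪ B = {1, 4, 6, 10, 11, 13, 17, 18}
(A ∪ B) ∪ C = {1, 4, 5, 6, 10, 11, 13, 15, 17, 18}

A ∪ B ∪ C = {1, 4, 5, 6, 10, 11, 13, 15, 17, 18}


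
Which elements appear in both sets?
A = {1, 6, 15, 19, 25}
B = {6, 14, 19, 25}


A ∩ B = elements in both A and B
A = {1, 6, 15, 19, 25}
B = {6, 14, 19, 25}
A ∩ B = {6, 19, 25}

A ∩ B = {6, 19, 25}


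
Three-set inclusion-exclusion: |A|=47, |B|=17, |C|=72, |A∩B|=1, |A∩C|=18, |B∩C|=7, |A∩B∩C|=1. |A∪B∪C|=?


|A∪B∪C| = |A|+|B|+|C| - |A∩B|-|A∩C|-|B∩C| + |A∩B∩C|
= 47+17+72 - 1-18-7 + 1
= 136 - 26 + 1
= 111

|A ∪ B ∪ C| = 111


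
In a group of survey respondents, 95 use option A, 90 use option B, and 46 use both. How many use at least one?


|A ∪ B| = |A| + |B| - |A ∩ B|
= 95 + 90 - 46
= 139

|A ∪ B| = 139


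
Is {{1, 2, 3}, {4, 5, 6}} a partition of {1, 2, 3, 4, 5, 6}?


A partition requires: (1) non-empty parts, (2) pairwise disjoint, (3) union = U
Parts: {1, 2, 3}, {4, 5, 6}
Union of parts: {1, 2, 3, 4, 5, 6}
U = {1, 2, 3, 4, 5, 6}
All non-empty? True
Pairwise disjoint? True
Covers U? True

Yes, valid partition


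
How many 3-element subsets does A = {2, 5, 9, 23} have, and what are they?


|A| = 4, so A has C(4,3) = 4 subsets of size 3.
Enumerate by choosing 3 elements from A at a time:
{2, 5, 9}, {2, 5, 23}, {2, 9, 23}, {5, 9, 23}

3-element subsets (4 total): {2, 5, 9}, {2, 5, 23}, {2, 9, 23}, {5, 9, 23}


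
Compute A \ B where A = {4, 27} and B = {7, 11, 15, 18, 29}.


A \ B = elements in A but not in B
A = {4, 27}
B = {7, 11, 15, 18, 29}
Remove from A any elements in B
A \ B = {4, 27}

A \ B = {4, 27}


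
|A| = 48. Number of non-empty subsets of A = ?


Total subsets = 2^n = 2^48 = 281474976710656
Non-empty subsets exclude the empty set: 2^n - 1
= 281474976710656 - 1
= 281474976710655

Number of non-empty subsets = 281474976710655


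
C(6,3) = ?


C(n,k) = n! / (k!(n-k)!)
C(6,3) = 6! / (3!3!)
= 20

C(6,3) = 20


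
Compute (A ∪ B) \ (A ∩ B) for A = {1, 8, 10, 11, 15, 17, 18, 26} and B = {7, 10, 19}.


A △ B = (A \ B) ∪ (B \ A) = elements in exactly one of A or B
A \ B = {1, 8, 11, 15, 17, 18, 26}
B \ A = {7, 19}
A △ B = {1, 7, 8, 11, 15, 17, 18, 19, 26}

A △ B = {1, 7, 8, 11, 15, 17, 18, 19, 26}


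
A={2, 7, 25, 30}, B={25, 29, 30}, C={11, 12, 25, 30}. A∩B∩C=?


A ∩ B = {25, 30}
(A ∩ B) ∩ C = {25, 30}

A ∩ B ∩ C = {25, 30}


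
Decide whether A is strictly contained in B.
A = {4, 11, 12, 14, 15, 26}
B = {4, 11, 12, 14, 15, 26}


A ⊂ B requires: A ⊆ B AND A ≠ B.
A ⊆ B? Yes
A = B? Yes
A = B, so A is not a PROPER subset.

No, A is not a proper subset of B


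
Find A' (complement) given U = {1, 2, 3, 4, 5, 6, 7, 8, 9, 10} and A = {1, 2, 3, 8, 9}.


Aᶜ = U \ A = elements in U but not in A
U = {1, 2, 3, 4, 5, 6, 7, 8, 9, 10}
A = {1, 2, 3, 8, 9}
Aᶜ = {4, 5, 6, 7, 10}

Aᶜ = {4, 5, 6, 7, 10}


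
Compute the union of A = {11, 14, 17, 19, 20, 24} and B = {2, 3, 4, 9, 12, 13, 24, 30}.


A ∪ B = all elements in A or B (or both)
A = {11, 14, 17, 19, 20, 24}
B = {2, 3, 4, 9, 12, 13, 24, 30}
A ∪ B = {2, 3, 4, 9, 11, 12, 13, 14, 17, 19, 20, 24, 30}

A ∪ B = {2, 3, 4, 9, 11, 12, 13, 14, 17, 19, 20, 24, 30}


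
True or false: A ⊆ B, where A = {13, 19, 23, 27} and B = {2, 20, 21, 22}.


A ⊆ B means every element of A is in B.
Elements in A not in B: {13, 19, 23, 27}
So A ⊄ B.

No, A ⊄ B


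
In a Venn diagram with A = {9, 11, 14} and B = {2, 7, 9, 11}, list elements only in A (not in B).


A = {9, 11, 14}
B = {2, 7, 9, 11}
Region: only in A (not in B)
Elements: {14}

Elements only in A (not in B): {14}


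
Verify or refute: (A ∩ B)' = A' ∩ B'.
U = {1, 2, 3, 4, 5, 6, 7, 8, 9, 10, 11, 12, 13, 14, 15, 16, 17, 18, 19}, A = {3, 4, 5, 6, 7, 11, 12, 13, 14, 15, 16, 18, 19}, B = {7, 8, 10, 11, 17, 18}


LHS: A ∩ B = {7, 11, 18}
(A ∩ B)' = U \ (A ∩ B) = {1, 2, 3, 4, 5, 6, 8, 9, 10, 12, 13, 14, 15, 16, 17, 19}
A' = {1, 2, 8, 9, 10, 17}, B' = {1, 2, 3, 4, 5, 6, 9, 12, 13, 14, 15, 16, 19}
Claimed RHS: A' ∩ B' = {1, 2, 9}
Identity is INVALID: LHS = {1, 2, 3, 4, 5, 6, 8, 9, 10, 12, 13, 14, 15, 16, 17, 19} but the RHS claimed here equals {1, 2, 9}. The correct form is (A ∩ B)' = A' ∪ B'.

Identity is invalid: (A ∩ B)' = {1, 2, 3, 4, 5, 6, 8, 9, 10, 12, 13, 14, 15, 16, 17, 19} but A' ∩ B' = {1, 2, 9}. The correct De Morgan law is (A ∩ B)' = A' ∪ B'.


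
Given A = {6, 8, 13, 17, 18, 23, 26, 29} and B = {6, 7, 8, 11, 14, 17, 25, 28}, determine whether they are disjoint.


Disjoint means A ∩ B = ∅.
A ∩ B = {6, 8, 17}
A ∩ B ≠ ∅, so A and B are NOT disjoint.

No, A and B are not disjoint (A ∩ B = {6, 8, 17})


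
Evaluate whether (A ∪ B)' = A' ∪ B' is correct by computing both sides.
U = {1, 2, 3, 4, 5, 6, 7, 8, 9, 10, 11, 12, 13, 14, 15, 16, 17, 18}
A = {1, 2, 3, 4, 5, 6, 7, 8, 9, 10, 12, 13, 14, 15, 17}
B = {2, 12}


LHS: A ∪ B = {1, 2, 3, 4, 5, 6, 7, 8, 9, 10, 12, 13, 14, 15, 17}
(A ∪ B)' = U \ (A ∪ B) = {11, 16, 18}
A' = {11, 16, 18}, B' = {1, 3, 4, 5, 6, 7, 8, 9, 10, 11, 13, 14, 15, 16, 17, 18}
Claimed RHS: A' ∪ B' = {1, 3, 4, 5, 6, 7, 8, 9, 10, 11, 13, 14, 15, 16, 17, 18}
Identity is INVALID: LHS = {11, 16, 18} but the RHS claimed here equals {1, 3, 4, 5, 6, 7, 8, 9, 10, 11, 13, 14, 15, 16, 17, 18}. The correct form is (A ∪ B)' = A' ∩ B'.

Identity is invalid: (A ∪ B)' = {11, 16, 18} but A' ∪ B' = {1, 3, 4, 5, 6, 7, 8, 9, 10, 11, 13, 14, 15, 16, 17, 18}. The correct De Morgan law is (A ∪ B)' = A' ∩ B'.


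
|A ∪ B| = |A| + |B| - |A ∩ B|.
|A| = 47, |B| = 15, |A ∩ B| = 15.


|A ∪ B| = |A| + |B| - |A ∩ B|
= 47 + 15 - 15
= 47

|A ∪ B| = 47


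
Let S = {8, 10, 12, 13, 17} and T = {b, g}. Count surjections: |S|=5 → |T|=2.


n = |S| = 5, k = |T| = 2. Surjections via inclusion-exclusion:
S(n,k) = Σ(-1)^i × C(k,i) × (k-i)^n, i=0 to k
i=0: (-1)^0×C(2,0)×2^5 = 32
i=1: (-1)^1×C(2,1)×1^5 = -2
i=2: (-1)^2×C(2,2)×0^5 = 0
Total = 30

Number of surjections = 30


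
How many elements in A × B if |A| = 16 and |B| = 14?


|A × B| = |A| × |B|
= 16 × 14
= 224

|A × B| = 224


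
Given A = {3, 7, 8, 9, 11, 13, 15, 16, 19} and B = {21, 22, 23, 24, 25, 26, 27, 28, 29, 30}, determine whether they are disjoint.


Disjoint means A ∩ B = ∅.
A ∩ B = ∅
A ∩ B = ∅, so A and B are disjoint.

Yes, A and B are disjoint


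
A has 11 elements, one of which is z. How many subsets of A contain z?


Subsets of A containing z correspond to subsets of A \ {z}, which has 10 elements.
Count = 2^(n-1) = 2^10
= 1024

Number of subsets containing z = 1024


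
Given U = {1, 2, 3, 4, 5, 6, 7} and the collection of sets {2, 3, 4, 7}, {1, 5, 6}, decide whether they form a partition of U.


A partition requires: (1) non-empty parts, (2) pairwise disjoint, (3) union = U
Parts: {2, 3, 4, 7}, {1, 5, 6}
Union of parts: {1, 2, 3, 4, 5, 6, 7}
U = {1, 2, 3, 4, 5, 6, 7}
All non-empty? True
Pairwise disjoint? True
Covers U? True

Yes, valid partition


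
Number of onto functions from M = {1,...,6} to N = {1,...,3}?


n = |M| = 6, k = |N| = 3. Surjections via inclusion-exclusion:
S(n,k) = Σ(-1)^i × C(k,i) × (k-i)^n, i=0 to k
i=0: (-1)^0×C(3,0)×3^6 = 729
i=1: (-1)^1×C(3,1)×2^6 = -192
i=2: (-1)^2×C(3,2)×1^6 = 3
i=3: (-1)^3×C(3,3)×0^6 = 0
Total = 540

Number of surjections = 540


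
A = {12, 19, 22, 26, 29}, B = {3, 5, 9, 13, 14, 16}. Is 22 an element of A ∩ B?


A = {12, 19, 22, 26, 29}, B = {3, 5, 9, 13, 14, 16}
A ∩ B = elements in both A and B
A ∩ B = ∅
Checking if 22 ∈ A ∩ B
22 is not in A ∩ B → False

22 ∉ A ∩ B


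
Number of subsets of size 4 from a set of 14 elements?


C(n,k) = n! / (k!(n-k)!)
C(14,4) = 14! / (4!10!)
= 1001

C(14,4) = 1001
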